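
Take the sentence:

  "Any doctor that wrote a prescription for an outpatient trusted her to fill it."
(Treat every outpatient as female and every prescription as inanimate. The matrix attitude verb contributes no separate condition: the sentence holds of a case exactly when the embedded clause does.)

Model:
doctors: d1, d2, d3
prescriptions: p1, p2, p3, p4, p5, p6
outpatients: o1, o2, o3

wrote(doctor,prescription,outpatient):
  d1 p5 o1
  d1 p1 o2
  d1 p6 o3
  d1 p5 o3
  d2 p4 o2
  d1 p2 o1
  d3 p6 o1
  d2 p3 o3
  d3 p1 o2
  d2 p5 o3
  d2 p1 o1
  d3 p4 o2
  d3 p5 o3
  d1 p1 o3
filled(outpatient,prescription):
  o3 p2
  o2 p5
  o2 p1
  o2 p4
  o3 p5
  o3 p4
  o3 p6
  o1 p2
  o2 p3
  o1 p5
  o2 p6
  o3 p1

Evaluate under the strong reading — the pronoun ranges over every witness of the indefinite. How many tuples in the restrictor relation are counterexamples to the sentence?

"her" takes "an outpatient" as antecedent and "it" takes "a prescription"; both are donkey pronouns co-varying with the restrictor.
Strong reading: for every (d,p,o) with wrote(d,p,o), filled(o,p).
Restrictor triples: (d1,p1,o2)→filled(o2,p1) ✓  (d1,p1,o3)→filled(o3,p1) ✓  (d1,p2,o1)→filled(o1,p2) ✓  (d1,p5,o1)→filled(o1,p5) ✓  (d1,p5,o3)→filled(o3,p5) ✓  (d1,p6,o3)→filled(o3,p6) ✓  (d2,p1,o1)→filled(o1,p1) ✗  (d2,p3,o3)→filled(o3,p3) ✗  (d2,p4,o2)→filled(o2,p4) ✓  (d2,p5,o3)→filled(o3,p5) ✓  (d3,p1,o2)→filled(o2,p1) ✓  (d3,p4,o2)→filled(o2,p4) ✓  (d3,p5,o3)→filled(o3,p5) ✓  (d3,p6,o1)→filled(o1,p6) ✗
Counterexamples (restrictor triples failing the scope): 3.

3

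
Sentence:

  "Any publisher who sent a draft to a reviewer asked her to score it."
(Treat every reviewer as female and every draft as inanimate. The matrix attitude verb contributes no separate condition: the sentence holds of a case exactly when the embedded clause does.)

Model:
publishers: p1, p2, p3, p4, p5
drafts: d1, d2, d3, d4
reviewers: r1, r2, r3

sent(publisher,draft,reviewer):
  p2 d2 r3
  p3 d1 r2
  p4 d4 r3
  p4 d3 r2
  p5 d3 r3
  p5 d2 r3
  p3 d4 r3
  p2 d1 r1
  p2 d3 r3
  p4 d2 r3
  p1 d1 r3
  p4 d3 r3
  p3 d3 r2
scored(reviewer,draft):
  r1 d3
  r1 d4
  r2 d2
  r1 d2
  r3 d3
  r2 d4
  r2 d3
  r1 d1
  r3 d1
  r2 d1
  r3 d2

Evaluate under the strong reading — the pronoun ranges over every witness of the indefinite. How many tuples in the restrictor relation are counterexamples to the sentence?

2

"her" takes "a reviewer" as antecedent and "it" takes "a draft"; both are donkey pronouns co-varying with the restrictor.
Strong reading: for every (p,d,r) with sent(p,d,r), scored(r,d).
Restrictor triples: (p1,d1,r3)→scored(r3,d1) ✓  (p2,d1,r1)→scored(r1,d1) ✓  (p2,d2,r3)→scored(r3,d2) ✓  (p2,d3,r3)→scored(r3,d3) ✓  (p3,d1,r2)→scored(r2,d1) ✓  (p3,d3,r2)→scored(r2,d3) ✓  (p3,d4,r3)→scored(r3,d4) ✗  (p4,d2,r3)→scored(r3,d2) ✓  (p4,d3,r2)→scored(r2,d3) ✓  (p4,d3,r3)→scored(r3,d3) ✓  (p4,d4,r3)→scored(r3,d4) ✗  (p5,d2,r3)→scored(r3,d2) ✓  (p5,d3,r3)→scored(r3,d3) ✓
Counterexamples (restrictor triples failing the scope): 2.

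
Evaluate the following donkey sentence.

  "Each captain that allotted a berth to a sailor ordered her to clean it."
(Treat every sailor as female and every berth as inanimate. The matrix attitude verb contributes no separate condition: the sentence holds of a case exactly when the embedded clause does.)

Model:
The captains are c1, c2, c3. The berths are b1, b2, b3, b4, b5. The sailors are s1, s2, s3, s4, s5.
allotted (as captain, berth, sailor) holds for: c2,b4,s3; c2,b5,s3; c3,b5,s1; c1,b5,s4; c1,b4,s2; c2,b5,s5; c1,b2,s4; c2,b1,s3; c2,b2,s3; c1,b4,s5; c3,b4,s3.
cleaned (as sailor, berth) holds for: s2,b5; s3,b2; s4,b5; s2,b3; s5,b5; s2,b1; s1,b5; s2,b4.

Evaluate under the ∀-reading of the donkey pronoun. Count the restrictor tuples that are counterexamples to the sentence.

"her" takes "a sailor" as antecedent and "it" takes "a berth"; both are donkey pronouns co-varying with the restrictor.
Strong reading: for every (c,b,s) with allotted(c,b,s), cleaned(s,b).
Restrictor triples: (c1,b2,s4)→cleaned(s4,b2) ✗  (c1,b4,s2)→cleaned(s2,b4) ✓  (c1,b4,s5)→cleaned(s5,b4) ✗  (c1,b5,s4)→cleaned(s4,b5) ✓  (c2,b1,s3)→cleaned(s3,b1) ✗  (c2,b2,s3)→cleaned(s3,b2) ✓  (c2,b4,s3)→cleaned(s3,b4) ✗  (c2,b5,s3)→cleaned(s3,b5) ✗  (c2,b5,s5)→cleaned(s5,b5) ✓  (c3,b4,s3)→cleaned(s3,b4) ✗  (c3,b5,s1)→cleaned(s1,b5) ✓
Counterexamples (restrictor triples failing the scope): 6.

6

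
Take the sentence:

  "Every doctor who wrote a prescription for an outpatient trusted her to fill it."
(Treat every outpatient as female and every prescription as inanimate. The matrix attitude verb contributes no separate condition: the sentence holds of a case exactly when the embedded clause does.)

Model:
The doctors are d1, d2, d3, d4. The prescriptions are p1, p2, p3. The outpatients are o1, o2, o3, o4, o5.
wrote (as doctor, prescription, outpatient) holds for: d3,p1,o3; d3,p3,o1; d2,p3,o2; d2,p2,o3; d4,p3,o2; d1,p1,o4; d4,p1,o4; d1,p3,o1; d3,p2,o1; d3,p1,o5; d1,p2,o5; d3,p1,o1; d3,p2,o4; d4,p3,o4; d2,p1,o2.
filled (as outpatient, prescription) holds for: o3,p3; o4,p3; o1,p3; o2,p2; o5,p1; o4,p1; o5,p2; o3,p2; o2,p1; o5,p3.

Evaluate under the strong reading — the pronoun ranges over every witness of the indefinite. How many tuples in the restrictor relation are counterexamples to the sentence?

6

"her" takes "an outpatient" as antecedent and "it" takes "a prescription"; both are donkey pronouns co-varying with the restrictor.
Strong reading: for every (d,p,o) with wrote(d,p,o), filled(o,p).
Restrictor triples: (d1,p1,o4)→filled(o4,p1) ✓  (d1,p2,o5)→filled(o5,p2) ✓  (d1,p3,o1)→filled(o1,p3) ✓  (d2,p1,o2)→filled(o2,p1) ✓  (d2,p2,o3)→filled(o3,p2) ✓  (d2,p3,o2)→filled(o2,p3) ✗  (d3,p1,o1)→filled(o1,p1) ✗  (d3,p1,o3)→filled(o3,p1) ✗  (d3,p1,o5)→filled(o5,p1) ✓  (d3,p2,o1)→filled(o1,p2) ✗  (d3,p2,o4)→filled(o4,p2) ✗  (d3,p3,o1)→filled(o1,p3) ✓  (d4,p1,o4)→filled(o4,p1) ✓  (d4,p3,o2)→filled(o2,p3) ✗  (d4,p3,o4)→filled(o4,p3) ✓
Counterexamples (restrictor triples failing the scope): 6.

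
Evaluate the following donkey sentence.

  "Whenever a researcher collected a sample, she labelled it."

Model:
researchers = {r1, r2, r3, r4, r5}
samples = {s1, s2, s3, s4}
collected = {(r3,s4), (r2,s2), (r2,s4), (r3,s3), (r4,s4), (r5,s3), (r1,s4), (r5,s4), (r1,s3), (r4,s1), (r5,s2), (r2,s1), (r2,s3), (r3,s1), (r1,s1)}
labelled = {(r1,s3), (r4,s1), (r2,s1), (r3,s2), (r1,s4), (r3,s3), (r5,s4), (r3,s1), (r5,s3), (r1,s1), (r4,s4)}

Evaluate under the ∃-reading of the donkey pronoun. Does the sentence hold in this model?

True

"it" takes "a sample" as antecedent — a donkey pronoun bound across the clause boundary.
Weak reading: every researcher r with some collected-sample has at least one collected-sample s such that labelled(r,s).
Per researcher: r1:✓  r2:✓  r3:✓  r4:✓  r5:✓
Every researcher in the restrictor has a witness.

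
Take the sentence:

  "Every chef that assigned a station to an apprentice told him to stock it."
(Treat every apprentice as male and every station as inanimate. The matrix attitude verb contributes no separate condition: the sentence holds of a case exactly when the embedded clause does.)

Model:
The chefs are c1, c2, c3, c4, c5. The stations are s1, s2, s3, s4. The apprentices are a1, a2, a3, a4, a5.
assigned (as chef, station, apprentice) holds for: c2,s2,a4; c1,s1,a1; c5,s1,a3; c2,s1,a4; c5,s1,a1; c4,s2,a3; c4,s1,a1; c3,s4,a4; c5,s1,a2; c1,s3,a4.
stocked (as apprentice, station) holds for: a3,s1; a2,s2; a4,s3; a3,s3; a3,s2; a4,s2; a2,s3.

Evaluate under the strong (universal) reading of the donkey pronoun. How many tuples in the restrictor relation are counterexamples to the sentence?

6

"him" takes "an apprentice" as antecedent and "it" takes "a station"; both are donkey pronouns co-varying with the restrictor.
Strong reading: for every (c,s,a) with assigned(c,s,a), stocked(a,s).
Restrictor triples: (c1,s1,a1)→stocked(a1,s1) ✗  (c1,s3,a4)→stocked(a4,s3) ✓  (c2,s1,a4)→stocked(a4,s1) ✗  (c2,s2,a4)→stocked(a4,s2) ✓  (c3,s4,a4)→stocked(a4,s4) ✗  (c4,s1,a1)→stocked(a1,s1) ✗  (c4,s2,a3)→stocked(a3,s2) ✓  (c5,s1,a1)→stocked(a1,s1) ✗  (c5,s1,a2)→stocked(a2,s1) ✗  (c5,s1,a3)→stocked(a3,s1) ✓
Counterexamples (restrictor triples failing the scope): 6.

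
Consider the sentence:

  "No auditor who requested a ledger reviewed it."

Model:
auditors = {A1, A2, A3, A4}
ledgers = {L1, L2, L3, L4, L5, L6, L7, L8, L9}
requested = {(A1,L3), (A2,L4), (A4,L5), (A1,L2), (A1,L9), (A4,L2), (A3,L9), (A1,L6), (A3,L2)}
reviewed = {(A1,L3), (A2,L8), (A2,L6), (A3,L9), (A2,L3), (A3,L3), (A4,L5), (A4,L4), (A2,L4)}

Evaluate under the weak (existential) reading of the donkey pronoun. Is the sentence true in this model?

"it" takes "a ledger" as antecedent — a donkey pronoun bound across the clause boundary.
Truth condition: for no (a,l) with requested(a,l) does reviewed(a,l) hold.
Restrictor pairs — does the scope hold? (A1,L2):fails  (A1,L3):holds  (A1,L6):fails  (A1,L9):fails  (A2,L4):holds  (A3,L2):fails  (A3,L9):holds  (A4,L2):fails  (A4,L5):holds
Scope holds for 4 pair(s), so the sentence is false.

False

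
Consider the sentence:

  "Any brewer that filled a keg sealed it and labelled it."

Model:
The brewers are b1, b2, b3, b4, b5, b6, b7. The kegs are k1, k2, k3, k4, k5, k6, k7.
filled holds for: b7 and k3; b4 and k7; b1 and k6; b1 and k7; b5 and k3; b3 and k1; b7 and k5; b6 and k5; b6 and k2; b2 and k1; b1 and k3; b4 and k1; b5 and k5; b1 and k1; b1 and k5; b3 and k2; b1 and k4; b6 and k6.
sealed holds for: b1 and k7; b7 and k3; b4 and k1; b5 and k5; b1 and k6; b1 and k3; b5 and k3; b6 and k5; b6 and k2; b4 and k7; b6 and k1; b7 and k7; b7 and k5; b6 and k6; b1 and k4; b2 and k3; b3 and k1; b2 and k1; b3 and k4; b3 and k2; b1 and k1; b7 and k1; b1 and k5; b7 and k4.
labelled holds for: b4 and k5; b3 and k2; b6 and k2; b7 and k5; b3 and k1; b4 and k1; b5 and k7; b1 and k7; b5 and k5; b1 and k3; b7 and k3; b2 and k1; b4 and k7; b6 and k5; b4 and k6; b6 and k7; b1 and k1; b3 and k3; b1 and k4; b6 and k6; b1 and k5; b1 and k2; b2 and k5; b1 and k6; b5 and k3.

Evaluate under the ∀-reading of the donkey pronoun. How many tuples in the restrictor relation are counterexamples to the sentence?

"it" takes "a keg" as antecedent — a donkey pronoun bound across the clause boundary.
Strong reading: for every (b,k) with filled(b,k), sealed(b,k) ∧ labelled(b,k).
Restrictor pairs: (b1,k1) ✓  (b1,k3) ✓  (b1,k4) ✓  (b1,k5) ✓  (b1,k6) ✓  (b1,k7) ✓  (b2,k1) ✓  (b3,k1) ✓  (b3,k2) ✓  (b4,k1) ✓  (b4,k7) ✓  (b5,k3) ✓  (b5,k5) ✓  (b6,k2) ✓  (b6,k5) ✓  (b6,k6) ✓  (b7,k3) ✓  (b7,k5) ✓
Counterexamples (restrictor pairs failing the scope): 0.

0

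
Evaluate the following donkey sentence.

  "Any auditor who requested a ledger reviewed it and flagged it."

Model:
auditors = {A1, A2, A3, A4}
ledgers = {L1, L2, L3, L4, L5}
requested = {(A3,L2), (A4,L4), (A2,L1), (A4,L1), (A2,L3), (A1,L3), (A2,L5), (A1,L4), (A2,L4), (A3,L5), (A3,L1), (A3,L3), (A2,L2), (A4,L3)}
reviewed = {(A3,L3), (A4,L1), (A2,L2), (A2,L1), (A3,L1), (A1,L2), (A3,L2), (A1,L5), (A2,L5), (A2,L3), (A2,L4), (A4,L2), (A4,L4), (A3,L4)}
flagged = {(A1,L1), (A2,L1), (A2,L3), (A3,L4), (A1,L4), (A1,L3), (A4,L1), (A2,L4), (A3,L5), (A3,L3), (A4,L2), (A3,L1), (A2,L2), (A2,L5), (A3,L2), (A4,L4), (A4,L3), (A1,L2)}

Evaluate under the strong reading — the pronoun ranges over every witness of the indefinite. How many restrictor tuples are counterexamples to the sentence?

4

"it" takes "a ledger" as antecedent — a donkey pronoun bound across the clause boundary.
Strong reading: for every (a,l) with requested(a,l), reviewed(a,l) ∧ flagged(a,l).
Restrictor pairs: (A1,L3) ✗  (A1,L4) ✗  (A2,L1) ✓  (A2,L2) ✓  (A2,L3) ✓  (A2,L4) ✓  (A2,L5) ✓  (A3,L1) ✓  (A3,L2) ✓  (A3,L3) ✓  (A3,L5) ✗  (A4,L1) ✓  (A4,L3) ✗  (A4,L4) ✓
Counterexamples (restrictor pairs failing the scope): 4.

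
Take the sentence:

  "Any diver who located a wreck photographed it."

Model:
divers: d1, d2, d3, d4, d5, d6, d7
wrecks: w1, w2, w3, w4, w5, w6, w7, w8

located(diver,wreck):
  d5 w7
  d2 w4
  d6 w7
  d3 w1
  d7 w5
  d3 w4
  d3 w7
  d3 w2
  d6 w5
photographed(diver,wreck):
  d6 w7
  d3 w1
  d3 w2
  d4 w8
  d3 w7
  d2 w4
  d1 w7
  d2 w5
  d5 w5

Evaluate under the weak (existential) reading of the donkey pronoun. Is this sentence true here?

"it" takes "a wreck" as antecedent — a donkey pronoun bound across the clause boundary.
Weak reading: every diver d with some located-wreck has at least one located-wreck w such that photographed(d,w).
Per diver: d2:✓  d3:✓  d5:✗  d6:✓  d7:✗
d5 has no witness among its located-wrecks.

False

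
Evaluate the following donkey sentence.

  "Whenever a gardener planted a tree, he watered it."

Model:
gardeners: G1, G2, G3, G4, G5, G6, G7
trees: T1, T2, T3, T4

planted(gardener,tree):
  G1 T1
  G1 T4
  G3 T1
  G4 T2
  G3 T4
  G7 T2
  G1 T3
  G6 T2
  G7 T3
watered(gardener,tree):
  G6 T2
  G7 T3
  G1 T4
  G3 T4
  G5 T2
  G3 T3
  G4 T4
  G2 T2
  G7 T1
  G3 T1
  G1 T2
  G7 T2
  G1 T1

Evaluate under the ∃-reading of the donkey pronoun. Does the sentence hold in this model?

False

"it" takes "a tree" as antecedent — a donkey pronoun bound across the clause boundary.
Weak reading: every gardener g with some planted-tree has at least one planted-tree t such that watered(g,t).
Per gardener: G1:✓  G3:✓  G4:✗  G6:✓  G7:✓
G4 has no witness among its planted-trees.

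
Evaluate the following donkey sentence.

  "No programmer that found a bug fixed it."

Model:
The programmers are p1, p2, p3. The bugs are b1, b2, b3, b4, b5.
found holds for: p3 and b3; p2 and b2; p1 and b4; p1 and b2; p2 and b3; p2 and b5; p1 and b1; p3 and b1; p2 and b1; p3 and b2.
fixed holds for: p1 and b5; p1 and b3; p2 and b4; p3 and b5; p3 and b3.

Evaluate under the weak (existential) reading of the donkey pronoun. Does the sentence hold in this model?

False

"it" takes "a bug" as antecedent — a donkey pronoun bound across the clause boundary.
Truth condition: for no (p,b) with found(p,b) does fixed(p,b) hold.
Restrictor pairs — does the scope hold? (p1,b1):fails  (p1,b2):fails  (p1,b4):fails  (p2,b1):fails  (p2,b2):fails  (p2,b3):fails  (p2,b5):fails  (p3,b1):fails  (p3,b2):fails  (p3,b3):holds
Scope holds for 1 pair(s), so the sentence is false.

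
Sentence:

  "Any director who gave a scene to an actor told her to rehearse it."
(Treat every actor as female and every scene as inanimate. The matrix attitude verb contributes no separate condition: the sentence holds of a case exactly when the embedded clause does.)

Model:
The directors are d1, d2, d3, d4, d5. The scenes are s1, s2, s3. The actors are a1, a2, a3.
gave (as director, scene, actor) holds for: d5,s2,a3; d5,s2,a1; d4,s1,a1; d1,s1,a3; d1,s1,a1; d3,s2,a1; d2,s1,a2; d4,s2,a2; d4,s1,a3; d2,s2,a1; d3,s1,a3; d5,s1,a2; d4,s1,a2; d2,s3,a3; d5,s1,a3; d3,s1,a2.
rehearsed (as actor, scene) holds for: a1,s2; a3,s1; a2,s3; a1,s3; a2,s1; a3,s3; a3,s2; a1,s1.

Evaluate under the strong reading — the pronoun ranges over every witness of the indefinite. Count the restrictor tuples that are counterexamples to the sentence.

1

"her" takes "an actor" as antecedent and "it" takes "a scene"; both are donkey pronouns co-varying with the restrictor.
Strong reading: for every (d,s,a) with gave(d,s,a), rehearsed(a,s).
Restrictor triples: (d1,s1,a1)→rehearsed(a1,s1) ✓  (d1,s1,a3)→rehearsed(a3,s1) ✓  (d2,s1,a2)→rehearsed(a2,s1) ✓  (d2,s2,a1)→rehearsed(a1,s2) ✓  (d2,s3,a3)→rehearsed(a3,s3) ✓  (d3,s1,a2)→rehearsed(a2,s1) ✓  (d3,s1,a3)→rehearsed(a3,s1) ✓  (d3,s2,a1)→rehearsed(a1,s2) ✓  (d4,s1,a1)→rehearsed(a1,s1) ✓  (d4,s1,a2)→rehearsed(a2,s1) ✓  (d4,s1,a3)→rehearsed(a3,s1) ✓  (d4,s2,a2)→rehearsed(a2,s2) ✗  (d5,s1,a2)→rehearsed(a2,s1) ✓  (d5,s1,a3)→rehearsed(a3,s1) ✓  (d5,s2,a1)→rehearsed(a1,s2) ✓  (d5,s2,a3)→rehearsed(a3,s2) ✓
Counterexamples (restrictor triples failing the scope): 1.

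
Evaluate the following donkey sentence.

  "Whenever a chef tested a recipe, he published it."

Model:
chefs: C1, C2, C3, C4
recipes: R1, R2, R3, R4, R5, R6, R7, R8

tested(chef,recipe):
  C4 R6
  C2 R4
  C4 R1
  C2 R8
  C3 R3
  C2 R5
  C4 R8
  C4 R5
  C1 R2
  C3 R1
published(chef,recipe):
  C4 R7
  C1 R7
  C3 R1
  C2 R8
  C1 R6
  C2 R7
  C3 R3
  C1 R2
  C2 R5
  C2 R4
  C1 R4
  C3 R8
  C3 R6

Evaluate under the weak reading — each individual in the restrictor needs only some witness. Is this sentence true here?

"it" takes "a recipe" as antecedent — a donkey pronoun bound across the clause boundary.
Weak reading: every chef c with some tested-recipe has at least one tested-recipe r such that published(c,r).
Per chef: C1:✓  C2:✓  C3:✓  C4:✗
C4 has no witness among its tested-recipes.

False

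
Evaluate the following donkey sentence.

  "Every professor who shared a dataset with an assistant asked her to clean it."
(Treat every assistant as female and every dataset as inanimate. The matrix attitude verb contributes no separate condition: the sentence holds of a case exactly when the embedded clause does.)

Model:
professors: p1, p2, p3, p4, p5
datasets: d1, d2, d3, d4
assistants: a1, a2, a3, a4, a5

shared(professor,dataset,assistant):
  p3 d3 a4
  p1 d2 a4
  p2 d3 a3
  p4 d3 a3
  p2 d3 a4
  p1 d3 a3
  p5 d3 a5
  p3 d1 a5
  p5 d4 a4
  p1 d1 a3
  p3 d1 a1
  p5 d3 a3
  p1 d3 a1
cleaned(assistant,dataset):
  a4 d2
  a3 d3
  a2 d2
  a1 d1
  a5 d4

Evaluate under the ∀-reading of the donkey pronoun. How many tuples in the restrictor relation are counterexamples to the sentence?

"her" takes "an assistant" as antecedent and "it" takes "a dataset"; both are donkey pronouns co-varying with the restrictor.
Strong reading: for every (p,d,a) with shared(p,d,a), cleaned(a,d).
Restrictor triples: (p1,d1,a3)→cleaned(a3,d1) ✗  (p1,d2,a4)→cleaned(a4,d2) ✓  (p1,d3,a1)→cleaned(a1,d3) ✗  (p1,d3,a3)→cleaned(a3,d3) ✓  (p2,d3,a3)→cleaned(a3,d3) ✓  (p2,d3,a4)→cleaned(a4,d3) ✗  (p3,d1,a1)→cleaned(a1,d1) ✓  (p3,d1,a5)→cleaned(a5,d1) ✗  (p3,d3,a4)→cleaned(a4,d3) ✗  (p4,d3,a3)→cleaned(a3,d3) ✓  (p5,d3,a3)→cleaned(a3,d3) ✓  (p5,d3,a5)→cleaned(a5,d3) ✗  (p5,d4,a4)→cleaned(a4,d4) ✗
Counterexamples (restrictor triples failing the scope): 7.

7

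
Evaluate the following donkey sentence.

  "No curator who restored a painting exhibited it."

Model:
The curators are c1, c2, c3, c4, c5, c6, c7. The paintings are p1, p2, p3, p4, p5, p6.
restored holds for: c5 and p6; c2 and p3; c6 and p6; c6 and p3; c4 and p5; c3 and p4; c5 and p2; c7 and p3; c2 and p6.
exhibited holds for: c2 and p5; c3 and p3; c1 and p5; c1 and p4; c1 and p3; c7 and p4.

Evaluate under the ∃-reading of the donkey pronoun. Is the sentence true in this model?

"it" takes "a painting" as antecedent — a donkey pronoun bound across the clause boundary.
Truth condition: for no (c,p) with restored(c,p) does exhibited(c,p) hold.
Restrictor pairs — does the scope hold? (c2,p3):fails  (c2,p6):fails  (c3,p4):fails  (c4,p5):fails  (c5,p2):fails  (c5,p6):fails  (c6,p3):fails  (c6,p6):fails  (c7,p3):fails
Scope holds for no restrictor pair, so the sentence is true.

True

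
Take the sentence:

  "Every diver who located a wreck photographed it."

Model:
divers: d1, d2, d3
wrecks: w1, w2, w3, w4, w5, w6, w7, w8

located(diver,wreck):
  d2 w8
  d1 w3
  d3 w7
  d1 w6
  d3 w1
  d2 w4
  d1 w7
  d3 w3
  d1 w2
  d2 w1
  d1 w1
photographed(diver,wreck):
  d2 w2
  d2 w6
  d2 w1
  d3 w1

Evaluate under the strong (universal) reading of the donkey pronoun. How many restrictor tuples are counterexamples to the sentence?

"it" takes "a wreck" as antecedent — a donkey pronoun bound across the clause boundary.
Strong reading: for every (d,w) with located(d,w), photographed(d,w).
Restrictor pairs: (d1,w1) ✗  (d1,w2) ✗  (d1,w3) ✗  (d1,w6) ✗  (d1,w7) ✗  (d2,w1) ✓  (d2,w4) ✗  (d2,w8) ✗  (d3,w1) ✓  (d3,w3) ✗  (d3,w7) ✗
Counterexamples (restrictor pairs failing the scope): 9.

9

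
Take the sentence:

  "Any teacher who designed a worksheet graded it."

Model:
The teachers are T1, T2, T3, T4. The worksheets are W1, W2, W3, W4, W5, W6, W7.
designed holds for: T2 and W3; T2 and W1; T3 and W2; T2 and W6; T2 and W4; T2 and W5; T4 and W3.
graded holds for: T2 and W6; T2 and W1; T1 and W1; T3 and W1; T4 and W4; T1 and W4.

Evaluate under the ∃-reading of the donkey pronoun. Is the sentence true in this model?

False

"it" takes "a worksheet" as antecedent — a donkey pronoun bound across the clause boundary.
Weak reading: every teacher t with some designed-worksheet has at least one designed-worksheet w such that graded(t,w).
Per teacher: T2:✓  T3:✗  T4:✗
T3 has no witness among its designed-worksheets.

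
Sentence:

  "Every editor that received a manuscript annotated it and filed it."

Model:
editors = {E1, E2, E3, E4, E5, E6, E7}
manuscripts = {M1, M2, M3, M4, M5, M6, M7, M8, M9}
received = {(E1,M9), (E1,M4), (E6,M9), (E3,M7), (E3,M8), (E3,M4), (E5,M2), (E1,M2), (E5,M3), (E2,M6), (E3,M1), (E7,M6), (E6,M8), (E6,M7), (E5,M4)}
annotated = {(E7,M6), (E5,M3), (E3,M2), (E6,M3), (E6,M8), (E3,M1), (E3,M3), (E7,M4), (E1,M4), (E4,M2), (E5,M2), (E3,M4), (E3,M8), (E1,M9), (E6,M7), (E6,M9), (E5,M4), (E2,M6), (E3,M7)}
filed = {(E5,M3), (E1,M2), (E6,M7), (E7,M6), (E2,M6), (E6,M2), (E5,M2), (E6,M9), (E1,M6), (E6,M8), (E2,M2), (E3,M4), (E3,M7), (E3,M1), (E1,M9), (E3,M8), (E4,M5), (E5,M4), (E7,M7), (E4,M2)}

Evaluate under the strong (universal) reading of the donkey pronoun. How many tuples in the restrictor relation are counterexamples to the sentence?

2

"it" takes "a manuscript" as antecedent — a donkey pronoun bound across the clause boundary.
Strong reading: for every (e,m) with received(e,m), annotated(e,m) ∧ filed(e,m).
Restrictor pairs: (E1,M2) ✗  (E1,M4) ✗  (E1,M9) ✓  (E2,M6) ✓  (E3,M1) ✓  (E3,M4) ✓  (E3,M7) ✓  (E3,M8) ✓  (E5,M2) ✓  (E5,M3) ✓  (E5,M4) ✓  (E6,M7) ✓  (E6,M8) ✓  (E6,M9) ✓  (E7,M6) ✓
Counterexamples (restrictor pairs failing the scope): 2.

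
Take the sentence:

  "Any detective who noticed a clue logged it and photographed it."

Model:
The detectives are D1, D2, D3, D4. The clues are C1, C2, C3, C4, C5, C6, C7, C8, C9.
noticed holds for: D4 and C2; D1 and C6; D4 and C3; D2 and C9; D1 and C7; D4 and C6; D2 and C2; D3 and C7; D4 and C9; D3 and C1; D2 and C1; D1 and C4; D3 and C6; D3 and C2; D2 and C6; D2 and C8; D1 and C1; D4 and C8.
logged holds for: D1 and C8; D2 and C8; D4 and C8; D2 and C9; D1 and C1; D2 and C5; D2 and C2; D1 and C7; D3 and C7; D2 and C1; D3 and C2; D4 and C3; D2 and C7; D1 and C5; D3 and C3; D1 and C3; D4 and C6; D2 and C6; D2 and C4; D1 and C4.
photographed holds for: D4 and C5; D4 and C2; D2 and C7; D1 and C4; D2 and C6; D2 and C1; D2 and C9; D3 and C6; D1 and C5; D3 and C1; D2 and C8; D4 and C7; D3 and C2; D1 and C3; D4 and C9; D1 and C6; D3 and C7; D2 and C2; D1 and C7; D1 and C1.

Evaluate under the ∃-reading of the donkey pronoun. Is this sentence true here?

"it" takes "a clue" as antecedent — a donkey pronoun bound across the clause boundary.
Weak reading: every detective d with some noticed-clue has at least one noticed-clue c such that logged(d,c) ∧ photographed(d,c).
Per detective: D1:✓  D2:✓  D3:✓  D4:✗
D4 has no witness among its noticed-clues.

False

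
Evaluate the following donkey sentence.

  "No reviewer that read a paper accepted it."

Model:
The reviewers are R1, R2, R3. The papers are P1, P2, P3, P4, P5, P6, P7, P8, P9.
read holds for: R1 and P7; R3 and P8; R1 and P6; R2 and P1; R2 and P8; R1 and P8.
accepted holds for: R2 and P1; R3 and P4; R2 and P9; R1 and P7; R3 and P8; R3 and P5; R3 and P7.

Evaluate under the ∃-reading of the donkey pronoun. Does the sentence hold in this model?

"it" takes "a paper" as antecedent — a donkey pronoun bound across the clause boundary.
Truth condition: for no (r,p) with read(r,p) does accepted(r,p) hold.
Restrictor pairs — does the scope hold? (R1,P6):fails  (R1,P7):holds  (R1,P8):fails  (R2,P1):holds  (R2,P8):fails  (R3,P8):holds
Scope holds for 3 pair(s), so the sentence is false.

False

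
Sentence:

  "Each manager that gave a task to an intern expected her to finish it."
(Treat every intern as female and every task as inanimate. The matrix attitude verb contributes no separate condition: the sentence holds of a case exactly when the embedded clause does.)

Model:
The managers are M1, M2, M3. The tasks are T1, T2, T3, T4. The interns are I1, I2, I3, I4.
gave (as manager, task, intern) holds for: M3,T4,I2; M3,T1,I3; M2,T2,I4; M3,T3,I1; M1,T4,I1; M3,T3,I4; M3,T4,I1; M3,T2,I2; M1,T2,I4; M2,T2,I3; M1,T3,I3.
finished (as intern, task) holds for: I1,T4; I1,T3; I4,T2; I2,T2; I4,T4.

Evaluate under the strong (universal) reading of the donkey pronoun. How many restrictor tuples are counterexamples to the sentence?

"her" takes "an intern" as antecedent and "it" takes "a task"; both are donkey pronouns co-varying with the restrictor.
Strong reading: for every (m,t,i) with gave(m,t,i), finished(i,t).
Restrictor triples: (M1,T2,I4)→finished(I4,T2) ✓  (M1,T3,I3)→finished(I3,T3) ✗  (M1,T4,I1)→finished(I1,T4) ✓  (M2,T2,I3)→finished(I3,T2) ✗  (M2,T2,I4)→finished(I4,T2) ✓  (M3,T1,I3)→finished(I3,T1) ✗  (M3,T2,I2)→finished(I2,T2) ✓  (M3,T3,I1)→finished(I1,T3) ✓  (M3,T3,I4)→finished(I4,T3) ✗  (M3,T4,I1)→finished(I1,T4) ✓  (M3,T4,I2)→finished(I2,T4) ✗
Counterexamples (restrictor triples failing the scope): 5.

5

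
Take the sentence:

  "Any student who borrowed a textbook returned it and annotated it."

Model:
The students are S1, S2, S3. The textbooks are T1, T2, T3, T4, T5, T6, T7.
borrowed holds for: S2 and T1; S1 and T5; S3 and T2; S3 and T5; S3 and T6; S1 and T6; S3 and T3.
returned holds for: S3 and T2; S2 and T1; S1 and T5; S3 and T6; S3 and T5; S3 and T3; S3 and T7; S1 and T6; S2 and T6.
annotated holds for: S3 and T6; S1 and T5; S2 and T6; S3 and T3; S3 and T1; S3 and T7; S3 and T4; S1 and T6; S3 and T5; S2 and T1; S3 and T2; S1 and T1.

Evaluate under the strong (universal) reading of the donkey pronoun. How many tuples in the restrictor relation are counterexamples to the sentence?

0

"it" takes "a textbook" as antecedent — a donkey pronoun bound across the clause boundary.
Strong reading: for every (s,t) with borrowed(s,t), returned(s,t) ∧ annotated(s,t).
Restrictor pairs: (S1,T5) ✓  (S1,T6) ✓  (S2,T1) ✓  (S3,T2) ✓  (S3,T3) ✓  (S3,T5) ✓  (S3,T6) ✓
Counterexamples (restrictor pairs failing the scope): 0.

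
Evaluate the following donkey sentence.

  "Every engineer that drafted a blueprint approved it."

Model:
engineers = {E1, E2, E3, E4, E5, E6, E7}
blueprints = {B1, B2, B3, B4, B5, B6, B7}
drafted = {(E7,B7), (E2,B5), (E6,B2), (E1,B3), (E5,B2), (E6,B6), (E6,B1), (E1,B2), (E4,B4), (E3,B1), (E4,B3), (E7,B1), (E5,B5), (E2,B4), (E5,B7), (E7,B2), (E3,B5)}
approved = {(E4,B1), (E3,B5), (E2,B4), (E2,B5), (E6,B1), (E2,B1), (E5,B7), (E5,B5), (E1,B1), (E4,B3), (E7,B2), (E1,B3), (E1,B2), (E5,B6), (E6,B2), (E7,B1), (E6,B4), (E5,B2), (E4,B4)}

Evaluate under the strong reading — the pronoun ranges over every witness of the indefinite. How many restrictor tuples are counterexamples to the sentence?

3

"it" takes "a blueprint" as antecedent — a donkey pronoun bound across the clause boundary.
Strong reading: for every (e,b) with drafted(e,b), approved(e,b).
Restrictor pairs: (E1,B2) ✓  (E1,B3) ✓  (E2,B4) ✓  (E2,B5) ✓  (E3,B1) ✗  (E3,B5) ✓  (E4,B3) ✓  (E4,B4) ✓  (E5,B2) ✓  (E5,B5) ✓  (E5,B7) ✓  (E6,B1) ✓  (E6,B2) ✓  (E6,B6) ✗  (E7,B1) ✓  (E7,B2) ✓  (E7,B7) ✗
Counterexamples (restrictor pairs failing the scope): 3.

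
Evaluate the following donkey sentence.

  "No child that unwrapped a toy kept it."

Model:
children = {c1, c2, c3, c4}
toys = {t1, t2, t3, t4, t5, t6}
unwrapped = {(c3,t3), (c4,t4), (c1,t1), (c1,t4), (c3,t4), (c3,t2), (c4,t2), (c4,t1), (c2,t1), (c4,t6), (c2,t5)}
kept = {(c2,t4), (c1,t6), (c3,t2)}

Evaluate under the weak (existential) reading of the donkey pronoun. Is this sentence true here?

"it" takes "a toy" as antecedent — a donkey pronoun bound across the clause boundary.
Truth condition: for no (c,t) with unwrapped(c,t) does kept(c,t) hold.
Restrictor pairs — does the scope hold? (c1,t1):fails  (c1,t4):fails  (c2,t1):fails  (c2,t5):fails  (c3,t2):holds  (c3,t3):fails  (c3,t4):fails  (c4,t1):fails  (c4,t2):fails  (c4,t4):fails  (c4,t6):fails
Scope holds for 1 pair(s), so the sentence is false.

False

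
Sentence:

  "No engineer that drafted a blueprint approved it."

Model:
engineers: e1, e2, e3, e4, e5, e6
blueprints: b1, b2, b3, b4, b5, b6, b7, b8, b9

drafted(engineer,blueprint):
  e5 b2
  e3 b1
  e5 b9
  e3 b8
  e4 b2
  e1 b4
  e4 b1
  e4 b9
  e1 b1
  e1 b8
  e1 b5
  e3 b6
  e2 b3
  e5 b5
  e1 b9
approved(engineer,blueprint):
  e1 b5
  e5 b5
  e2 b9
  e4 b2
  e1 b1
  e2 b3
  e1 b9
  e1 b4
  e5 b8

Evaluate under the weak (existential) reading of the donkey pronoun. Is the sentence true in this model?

"it" takes "a blueprint" as antecedent — a donkey pronoun bound across the clause boundary.
Truth condition: for no (e,b) with drafted(e,b) does approved(e,b) hold.
Restrictor pairs — does the scope hold? (e1,b1):holds  (e1,b4):holds  (e1,b5):holds  (e1,b8):fails  (e1,b9):holds  (e2,b3):holds  (e3,b1):fails  (e3,b6):fails  (e3,b8):fails  (e4,b1):fails  (e4,b2):holds  (e4,b9):fails  (e5,b2):fails  (e5,b5):holds  (e5,b9):fails
Scope holds for 7 pair(s), so the sentence is false.

False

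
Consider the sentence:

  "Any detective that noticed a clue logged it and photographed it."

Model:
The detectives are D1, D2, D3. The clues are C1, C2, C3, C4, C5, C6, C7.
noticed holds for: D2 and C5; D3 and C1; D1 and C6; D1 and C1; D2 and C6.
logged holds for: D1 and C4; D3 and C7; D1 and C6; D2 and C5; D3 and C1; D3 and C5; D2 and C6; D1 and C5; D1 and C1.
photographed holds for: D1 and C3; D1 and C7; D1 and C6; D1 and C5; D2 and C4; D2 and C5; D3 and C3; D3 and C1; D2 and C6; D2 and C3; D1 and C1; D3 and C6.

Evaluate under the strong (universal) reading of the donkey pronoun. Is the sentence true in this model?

True

"it" takes "a clue" as antecedent — a donkey pronoun bound across the clause boundary.
Strong reading: for every (d,c) with noticed(d,c), logged(d,c) ∧ photographed(d,c).
Restrictor pairs: (D1,C1) ✓  (D1,C6) ✓  (D2,C5) ✓  (D2,C6) ✓  (D3,C1) ✓
Every restrictor pair satisfies the scope.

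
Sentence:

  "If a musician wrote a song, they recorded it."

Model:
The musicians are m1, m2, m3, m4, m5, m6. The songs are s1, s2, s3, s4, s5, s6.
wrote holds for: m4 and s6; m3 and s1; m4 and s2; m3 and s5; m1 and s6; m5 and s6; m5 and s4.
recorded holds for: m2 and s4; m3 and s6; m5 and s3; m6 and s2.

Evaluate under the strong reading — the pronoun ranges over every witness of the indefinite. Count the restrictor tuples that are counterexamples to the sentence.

7

"it" takes "a song" as antecedent — a donkey pronoun bound across the clause boundary.
Strong reading: for every (m,s) with wrote(m,s), recorded(m,s).
Restrictor pairs: (m1,s6) ✗  (m3,s1) ✗  (m3,s5) ✗  (m4,s2) ✗  (m4,s6) ✗  (m5,s4) ✗  (m5,s6) ✗
Counterexamples (restrictor pairs failing the scope): 7.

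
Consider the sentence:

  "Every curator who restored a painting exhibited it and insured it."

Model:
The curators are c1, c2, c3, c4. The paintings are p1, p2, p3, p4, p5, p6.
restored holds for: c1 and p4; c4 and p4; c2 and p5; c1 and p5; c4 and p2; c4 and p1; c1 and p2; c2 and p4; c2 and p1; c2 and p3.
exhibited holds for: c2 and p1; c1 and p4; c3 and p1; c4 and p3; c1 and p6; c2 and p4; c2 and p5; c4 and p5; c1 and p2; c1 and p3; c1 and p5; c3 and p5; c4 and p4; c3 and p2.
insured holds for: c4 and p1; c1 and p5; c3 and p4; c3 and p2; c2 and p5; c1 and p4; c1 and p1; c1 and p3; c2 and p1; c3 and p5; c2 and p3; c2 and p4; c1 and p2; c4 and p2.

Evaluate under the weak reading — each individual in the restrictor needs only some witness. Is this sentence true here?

False

"it" takes "a painting" as antecedent — a donkey pronoun bound across the clause boundary.
Weak reading: every curator c with some restored-painting has at least one restored-painting p such that exhibited(c,p) ∧ insured(c,p).
Per curator: c1:✓  c2:✓  c4:✗
c4 has no witness among its restored-paintings.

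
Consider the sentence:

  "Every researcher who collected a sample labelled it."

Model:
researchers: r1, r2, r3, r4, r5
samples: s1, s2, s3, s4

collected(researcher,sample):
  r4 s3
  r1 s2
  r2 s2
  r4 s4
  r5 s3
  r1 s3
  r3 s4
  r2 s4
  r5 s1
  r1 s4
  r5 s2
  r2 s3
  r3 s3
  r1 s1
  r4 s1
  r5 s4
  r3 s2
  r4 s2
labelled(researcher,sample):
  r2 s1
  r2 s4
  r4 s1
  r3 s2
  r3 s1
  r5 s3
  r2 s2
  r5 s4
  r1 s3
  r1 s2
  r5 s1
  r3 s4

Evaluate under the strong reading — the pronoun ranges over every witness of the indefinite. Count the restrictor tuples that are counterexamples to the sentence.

8

"it" takes "a sample" as antecedent — a donkey pronoun bound across the clause boundary.
Strong reading: for every (r,s) with collected(r,s), labelled(r,s).
Restrictor pairs: (r1,s1) ✗  (r1,s2) ✓  (r1,s3) ✓  (r1,s4) ✗  (r2,s2) ✓  (r2,s3) ✗  (r2,s4) ✓  (r3,s2) ✓  (r3,s3) ✗  (r3,s4) ✓  (r4,s1) ✓  (r4,s2) ✗  (r4,s3) ✗  (r4,s4) ✗  (r5,s1) ✓  (r5,s2) ✗  (r5,s3) ✓  (r5,s4) ✓
Counterexamples (restrictor pairs failing the scope): 8.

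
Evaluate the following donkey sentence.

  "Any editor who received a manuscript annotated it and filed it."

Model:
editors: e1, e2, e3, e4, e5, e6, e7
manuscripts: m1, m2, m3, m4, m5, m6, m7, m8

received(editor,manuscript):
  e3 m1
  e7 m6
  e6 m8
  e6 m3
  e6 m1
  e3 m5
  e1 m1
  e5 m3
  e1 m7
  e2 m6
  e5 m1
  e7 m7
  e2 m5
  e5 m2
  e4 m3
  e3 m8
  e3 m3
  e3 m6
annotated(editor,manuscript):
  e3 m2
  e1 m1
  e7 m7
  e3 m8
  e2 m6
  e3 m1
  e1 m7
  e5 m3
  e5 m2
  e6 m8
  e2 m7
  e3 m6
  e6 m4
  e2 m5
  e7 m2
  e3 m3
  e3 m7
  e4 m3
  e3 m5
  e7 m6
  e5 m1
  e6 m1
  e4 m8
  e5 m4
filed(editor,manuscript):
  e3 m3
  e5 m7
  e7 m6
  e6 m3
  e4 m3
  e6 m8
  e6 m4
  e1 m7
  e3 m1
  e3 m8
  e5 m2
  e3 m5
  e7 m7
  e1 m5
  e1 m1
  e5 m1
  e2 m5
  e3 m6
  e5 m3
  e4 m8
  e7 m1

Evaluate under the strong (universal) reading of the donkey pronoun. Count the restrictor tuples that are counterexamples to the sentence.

3

"it" takes "a manuscript" as antecedent — a donkey pronoun bound across the clause boundary.
Strong reading: for every (e,m) with received(e,m), annotated(e,m) ∧ filed(e,m).
Restrictor pairs: (e1,m1) ✓  (e1,m7) ✓  (e2,m5) ✓  (e2,m6) ✗  (e3,m1) ✓  (e3,m3) ✓  (e3,m5) ✓  (e3,m6) ✓  (e3,m8) ✓  (e4,m3) ✓  (e5,m1) ✓  (e5,m2) ✓  (e5,m3) ✓  (e6,m1) ✗  (e6,m3) ✗  (e6,m8) ✓  (e7,m6) ✓  (e7,m7) ✓
Counterexamples (restrictor pairs failing the scope): 3.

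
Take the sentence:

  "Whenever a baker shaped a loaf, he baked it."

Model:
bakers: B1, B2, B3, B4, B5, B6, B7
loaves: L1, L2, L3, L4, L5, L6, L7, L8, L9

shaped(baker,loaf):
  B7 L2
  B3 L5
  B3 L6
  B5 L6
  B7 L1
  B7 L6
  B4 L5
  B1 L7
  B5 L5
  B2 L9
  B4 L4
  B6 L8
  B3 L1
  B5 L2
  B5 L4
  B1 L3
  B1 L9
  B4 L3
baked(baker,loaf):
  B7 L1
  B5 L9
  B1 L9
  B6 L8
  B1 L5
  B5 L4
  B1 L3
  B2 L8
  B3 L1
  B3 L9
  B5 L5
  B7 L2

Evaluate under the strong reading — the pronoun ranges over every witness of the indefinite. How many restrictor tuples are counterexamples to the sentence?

"it" takes "a loaf" as antecedent — a donkey pronoun bound across the clause boundary.
Strong reading: for every (b,l) with shaped(b,l), baked(b,l).
Restrictor pairs: (B1,L3) ✓  (B1,L7) ✗  (B1,L9) ✓  (B2,L9) ✗  (B3,L1) ✓  (B3,L5) ✗  (B3,L6) ✗  (B4,L3) ✗  (B4,L4) ✗  (B4,L5) ✗  (B5,L2) ✗  (B5,L4) ✓  (B5,L5) ✓  (B5,L6) ✗  (B6,L8) ✓  (B7,L1) ✓  (B7,L2) ✓  (B7,L6) ✗
Counterexamples (restrictor pairs failing the scope): 10.

10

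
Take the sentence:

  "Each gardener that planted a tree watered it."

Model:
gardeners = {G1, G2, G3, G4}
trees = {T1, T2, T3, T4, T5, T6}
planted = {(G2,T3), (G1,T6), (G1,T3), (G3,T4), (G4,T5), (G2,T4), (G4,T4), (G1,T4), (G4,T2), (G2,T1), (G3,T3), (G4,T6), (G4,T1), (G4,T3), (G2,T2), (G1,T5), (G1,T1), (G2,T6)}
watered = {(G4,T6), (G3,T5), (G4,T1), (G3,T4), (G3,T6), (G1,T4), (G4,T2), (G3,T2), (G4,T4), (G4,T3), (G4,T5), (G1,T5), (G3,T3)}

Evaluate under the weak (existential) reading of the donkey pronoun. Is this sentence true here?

False

"it" takes "a tree" as antecedent — a donkey pronoun bound across the clause boundary.
Weak reading: every gardener g with some planted-tree has at least one planted-tree t such that watered(g,t).
Per gardener: G1:✓  G2:✗  G3:✓  G4:✓
G2 has no witness among its planted-trees.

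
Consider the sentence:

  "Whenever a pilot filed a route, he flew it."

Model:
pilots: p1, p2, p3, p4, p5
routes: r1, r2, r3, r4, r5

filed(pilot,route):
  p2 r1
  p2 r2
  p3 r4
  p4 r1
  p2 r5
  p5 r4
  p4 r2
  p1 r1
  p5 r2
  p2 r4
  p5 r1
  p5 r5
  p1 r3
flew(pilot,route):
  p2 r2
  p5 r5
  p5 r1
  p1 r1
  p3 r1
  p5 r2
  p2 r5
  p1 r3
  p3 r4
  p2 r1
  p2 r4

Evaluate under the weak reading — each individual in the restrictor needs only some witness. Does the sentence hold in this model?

"it" takes "a route" as antecedent — a donkey pronoun bound across the clause boundary.
Weak reading: every pilot p with some filed-route has at least one filed-route r such that flew(p,r).
Per pilot: p1:✓  p2:✓  p3:✓  p4:✗  p5:✓
p4 has no witness among its filed-routes.

False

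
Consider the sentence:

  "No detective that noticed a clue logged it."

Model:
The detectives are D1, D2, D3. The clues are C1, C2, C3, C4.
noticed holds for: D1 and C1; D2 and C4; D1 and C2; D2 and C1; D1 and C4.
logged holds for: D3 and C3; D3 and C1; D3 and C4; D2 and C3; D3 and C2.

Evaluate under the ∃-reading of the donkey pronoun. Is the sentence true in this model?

True

"it" takes "a clue" as antecedent — a donkey pronoun bound across the clause boundary.
Truth condition: for no (d,c) with noticed(d,c) does logged(d,c) hold.
Restrictor pairs — does the scope hold? (D1,C1):fails  (D1,C2):fails  (D1,C4):fails  (D2,C1):fails  (D2,C4):fails
Scope holds for no restrictor pair, so the sentence is true.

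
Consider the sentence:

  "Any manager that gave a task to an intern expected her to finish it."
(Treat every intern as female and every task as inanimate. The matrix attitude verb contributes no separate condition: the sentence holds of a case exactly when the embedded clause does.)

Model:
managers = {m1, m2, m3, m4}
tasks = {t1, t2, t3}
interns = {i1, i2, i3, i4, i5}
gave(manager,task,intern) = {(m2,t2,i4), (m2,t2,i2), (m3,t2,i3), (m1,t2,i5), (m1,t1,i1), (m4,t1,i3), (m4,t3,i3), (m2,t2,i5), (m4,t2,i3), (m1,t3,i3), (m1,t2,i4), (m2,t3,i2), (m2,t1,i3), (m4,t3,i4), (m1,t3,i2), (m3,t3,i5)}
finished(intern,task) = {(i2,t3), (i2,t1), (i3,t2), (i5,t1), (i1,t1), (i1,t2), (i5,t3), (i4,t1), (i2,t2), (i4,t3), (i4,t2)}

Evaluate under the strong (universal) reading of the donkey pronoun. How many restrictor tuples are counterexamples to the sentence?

6

"her" takes "an intern" as antecedent and "it" takes "a task"; both are donkey pronouns co-varying with the restrictor.
Strong reading: for every (m,t,i) with gave(m,t,i), finished(i,t).
Restrictor triples: (m1,t1,i1)→finished(i1,t1) ✓  (m1,t2,i4)→finished(i4,t2) ✓  (m1,t2,i5)→finished(i5,t2) ✗  (m1,t3,i2)→finished(i2,t3) ✓  (m1,t3,i3)→finished(i3,t3) ✗  (m2,t1,i3)→finished(i3,t1) ✗  (m2,t2,i2)→finished(i2,t2) ✓  (m2,t2,i4)→finished(i4,t2) ✓  (m2,t2,i5)→finished(i5,t2) ✗  (m2,t3,i2)→finished(i2,t3) ✓  (m3,t2,i3)→finished(i3,t2) ✓  (m3,t3,i5)→finished(i5,t3) ✓  (m4,t1,i3)→finished(i3,t1) ✗  (m4,t2,i3)→finished(i3,t2) ✓  (m4,t3,i3)→finished(i3,t3) ✗  (m4,t3,i4)→finished(i4,t3) ✓
Counterexamples (restrictor triples failing the scope): 6.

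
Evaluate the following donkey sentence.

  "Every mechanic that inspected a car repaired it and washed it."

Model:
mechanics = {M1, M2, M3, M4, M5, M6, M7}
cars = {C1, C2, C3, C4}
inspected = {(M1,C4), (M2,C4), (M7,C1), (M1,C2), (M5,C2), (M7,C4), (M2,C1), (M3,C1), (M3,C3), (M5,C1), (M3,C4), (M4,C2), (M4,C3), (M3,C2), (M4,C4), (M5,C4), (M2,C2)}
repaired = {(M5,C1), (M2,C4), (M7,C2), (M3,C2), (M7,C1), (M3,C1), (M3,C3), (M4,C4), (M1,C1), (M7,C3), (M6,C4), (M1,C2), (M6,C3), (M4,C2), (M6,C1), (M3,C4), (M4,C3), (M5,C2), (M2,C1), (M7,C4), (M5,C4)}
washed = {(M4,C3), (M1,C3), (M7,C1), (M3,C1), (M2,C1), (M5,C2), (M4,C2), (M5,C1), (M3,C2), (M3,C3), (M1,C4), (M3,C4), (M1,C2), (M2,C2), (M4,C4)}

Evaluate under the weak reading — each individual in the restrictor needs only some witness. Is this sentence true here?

True

"it" takes "a car" as antecedent — a donkey pronoun bound across the clause boundary.
Weak reading: every mechanic m with some inspected-car has at least one inspected-car c such that repaired(m,c) ∧ washed(m,c).
Per mechanic: M1:✓  M2:✓  M3:✓  M4:✓  M5:✓  M7:✓
Every mechanic in the restrictor has a witness.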